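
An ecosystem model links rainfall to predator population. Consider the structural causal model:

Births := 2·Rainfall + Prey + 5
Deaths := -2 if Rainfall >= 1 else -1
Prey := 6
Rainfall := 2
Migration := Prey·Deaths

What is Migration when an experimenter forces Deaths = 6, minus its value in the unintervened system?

48

Intervening sets Deaths = 6 and removes its equation (Deaths := -2 if Rainfall >= 1 else -1).
Migration = Prey·Deaths  [with Prey=6, Deaths=6]  = 36
Without intervention: Deaths = -2 if Rainfall >= 1 else -1  [with Rainfall=2]  = -2; Migration = Prey·Deaths  [with Prey=6, Deaths=-2]  = -12.
Change = 36 − (-12) = 48.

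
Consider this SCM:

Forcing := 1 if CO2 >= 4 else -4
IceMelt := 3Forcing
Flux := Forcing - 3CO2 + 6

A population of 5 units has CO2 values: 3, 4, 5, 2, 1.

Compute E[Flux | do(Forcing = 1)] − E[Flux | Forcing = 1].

4.5

do(Forcing=1) breaks Forcing's dependence on CO2. With Forcing=1 fixed, Flux across the units is -2, -5, -8, 1, 4, mean -2.
E[Flux|Forcing=1] averages over only the 2 units with Forcing=1 (CO2 = 4, 5): Flux = -5, -8, mean -6.5.
Difference = -2 − (-6.5) = 4.5.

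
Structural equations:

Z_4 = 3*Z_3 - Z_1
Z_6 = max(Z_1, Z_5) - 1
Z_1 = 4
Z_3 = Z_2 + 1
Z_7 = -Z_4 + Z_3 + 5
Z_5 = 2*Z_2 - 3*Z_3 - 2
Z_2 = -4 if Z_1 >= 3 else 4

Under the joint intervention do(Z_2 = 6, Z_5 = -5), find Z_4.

The joint intervention fixes Z_2 = 6, Z_5 = -5, removing each variable's own equation.
Z_3 = Z_2 + 1  [with Z_2=6]  = 7
Z_4 = 3*Z_3 - Z_1  [with Z_3=7, Z_1=4]  = 17

17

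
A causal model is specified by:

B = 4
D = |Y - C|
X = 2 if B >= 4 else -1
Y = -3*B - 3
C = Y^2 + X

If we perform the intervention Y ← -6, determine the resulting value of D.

do(Y=-6) replaces the equation Y = -3*B - 3 with the constant Y = -6.
X = 2 if B >= 4 else -1  [with B=4]  = 2
C = Y^2 + X  [with Y=-6, X=2]  = 38
D = |Y - C|  [with Y=-6, C=38]  = 44

44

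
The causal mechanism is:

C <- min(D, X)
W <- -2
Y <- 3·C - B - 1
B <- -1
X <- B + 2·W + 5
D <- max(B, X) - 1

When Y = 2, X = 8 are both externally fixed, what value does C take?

7

Under do(Y = 2, X = 8), each intervened variable's structural equation is replaced by its fixed value.
D = max(B, X) - 1  [with B=-1, X=8]  = 7
C = min(D, X)  [with D=7, X=8]  = 7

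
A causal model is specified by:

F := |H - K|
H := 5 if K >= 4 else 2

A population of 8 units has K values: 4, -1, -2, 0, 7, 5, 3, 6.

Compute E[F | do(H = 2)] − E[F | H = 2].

Every unit gets H=2 under the intervention. F values become 2, 3, 4, 2, 5, 3, 1, 4; E[F|do(H=2)] = 3.
Conditioning on H=2 selects the 4 unit(s) with K ∈ {-1, -2, 0, 3}. Their F values: 3, 4, 2, 1. Mean = 2.5.
Difference = 3 − 2.5 = 0.5.

0.5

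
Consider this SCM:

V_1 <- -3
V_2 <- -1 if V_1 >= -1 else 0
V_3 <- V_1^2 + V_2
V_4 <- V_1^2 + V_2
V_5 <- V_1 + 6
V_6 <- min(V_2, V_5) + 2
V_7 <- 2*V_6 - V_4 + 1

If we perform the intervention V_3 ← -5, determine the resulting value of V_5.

do(V_3=-5) replaces the equation V_3 <- V_1^2 + V_2 with the constant V_3 = -5.
V_5 is not downstream of the intervention, so its value is determined by the original equations.
V_5 = V_1 + 6  [with V_1=-3]  = 3

3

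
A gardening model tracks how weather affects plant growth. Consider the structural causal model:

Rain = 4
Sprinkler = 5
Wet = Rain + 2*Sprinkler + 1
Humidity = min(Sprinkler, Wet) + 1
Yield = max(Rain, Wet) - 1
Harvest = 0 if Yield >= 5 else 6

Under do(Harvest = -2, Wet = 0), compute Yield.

Under do(Harvest = -2, Wet = 0), each intervened variable's structural equation is replaced by its fixed value.
Yield = max(Rain, Wet) - 1  [with Rain=4, Wet=0]  = 3

3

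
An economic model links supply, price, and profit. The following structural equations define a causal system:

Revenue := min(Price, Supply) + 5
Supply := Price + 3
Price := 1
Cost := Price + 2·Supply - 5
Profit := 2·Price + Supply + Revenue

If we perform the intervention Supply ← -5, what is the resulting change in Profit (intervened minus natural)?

-15

do(Supply=-5) replaces the equation Supply := Price + 3 with the constant Supply = -5.
Revenue = min(Price, Supply) + 5  [with Price=1, Supply=-5]  = 0
Profit = 2·Price + Supply + Revenue  [with Price=1, Supply=-5, Revenue=0]  = -3
Without intervention: Supply = Price + 3  [with Price=1]  = 4; Revenue = min(Price, Supply) + 5  [with Price=1, Supply=4]  = 6; Profit = 2·Price + Supply + Revenue  [with Price=1, Supply=4, Revenue=6]  = 12.
Change = -3 − 12 = -15.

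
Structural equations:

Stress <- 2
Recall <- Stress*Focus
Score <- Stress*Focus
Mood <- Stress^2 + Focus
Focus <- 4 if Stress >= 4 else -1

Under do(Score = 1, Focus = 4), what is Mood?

8

The joint intervention fixes Score = 1, Focus = 4, removing each variable's own equation.
Mood = Stress^2 + Focus  [with Stress=2, Focus=4]  = 8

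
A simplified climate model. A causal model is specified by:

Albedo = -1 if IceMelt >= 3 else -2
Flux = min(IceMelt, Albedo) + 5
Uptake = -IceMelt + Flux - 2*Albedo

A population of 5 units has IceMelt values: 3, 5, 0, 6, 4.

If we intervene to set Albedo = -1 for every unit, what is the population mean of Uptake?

2.4

Under do(Albedo=-1), Albedo's equation is replaced by Albedo=-1 for every unit. Per-unit Uptake: 3, 1, 6, 0, 2. Mean = 2.4.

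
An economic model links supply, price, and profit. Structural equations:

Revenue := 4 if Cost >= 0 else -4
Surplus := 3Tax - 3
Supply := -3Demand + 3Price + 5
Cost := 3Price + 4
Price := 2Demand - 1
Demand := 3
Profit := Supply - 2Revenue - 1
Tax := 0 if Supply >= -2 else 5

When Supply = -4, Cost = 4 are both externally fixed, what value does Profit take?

Under do(Supply = -4, Cost = 4), each intervened variable's structural equation is replaced by its fixed value.
Revenue = 4 if Cost >= 0 else -4  [with Cost=4]  = 4
Profit = Supply - 2Revenue - 1  [with Supply=-4, Revenue=4]  = -13

-13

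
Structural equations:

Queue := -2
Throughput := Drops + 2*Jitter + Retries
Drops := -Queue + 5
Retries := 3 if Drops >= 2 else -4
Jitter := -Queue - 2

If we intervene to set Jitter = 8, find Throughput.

Intervening sets Jitter = 8 and removes its equation (Jitter := -Queue - 2).
Drops = -Queue + 5  [with Queue=-2]  = 7
Retries = 3 if Drops >= 2 else -4  [with Drops=7]  = 3
Throughput = Drops + 2*Jitter + Retries  [with Drops=7, Jitter=8, Retries=3]  = 26

26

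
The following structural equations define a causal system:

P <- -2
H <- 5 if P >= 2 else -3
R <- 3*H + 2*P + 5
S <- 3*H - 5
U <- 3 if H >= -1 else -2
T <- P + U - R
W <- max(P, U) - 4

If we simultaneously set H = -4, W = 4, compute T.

Under do(H = -4, W = 4), each intervened variable's structural equation is replaced by its fixed value.
R = 3*H + 2*P + 5  [with H=-4, P=-2]  = -11
U = 3 if H >= -1 else -2  [with H=-4]  = -2
T = P + U - R  [with P=-2, U=-2, R=-11]  = 7

7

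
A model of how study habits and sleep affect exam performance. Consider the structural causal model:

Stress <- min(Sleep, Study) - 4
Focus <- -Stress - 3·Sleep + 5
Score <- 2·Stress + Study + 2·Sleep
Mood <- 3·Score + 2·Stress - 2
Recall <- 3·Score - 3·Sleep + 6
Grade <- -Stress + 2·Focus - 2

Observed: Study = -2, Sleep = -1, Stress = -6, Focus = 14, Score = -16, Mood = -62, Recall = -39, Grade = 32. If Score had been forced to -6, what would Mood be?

The intervention breaks the incoming arrows to Score: Score <- 2·Stress + Study + 2·Sleep no longer applies, and Score = -6.
Stress = min(Sleep, Study) - 4  [with Sleep=-1, Study=-2]  = -6
Mood = 3·Score + 2·Stress - 2  [with Score=-6, Stress=-6]  = -32

-32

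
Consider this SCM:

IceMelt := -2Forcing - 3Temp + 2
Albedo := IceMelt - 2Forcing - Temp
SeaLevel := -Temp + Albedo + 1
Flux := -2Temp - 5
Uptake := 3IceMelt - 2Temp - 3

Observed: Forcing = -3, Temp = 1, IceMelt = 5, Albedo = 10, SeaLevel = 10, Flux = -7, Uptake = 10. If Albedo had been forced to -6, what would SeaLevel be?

Intervening sets Albedo = -6 and removes its equation (Albedo := IceMelt - 2Forcing - Temp).
SeaLevel = -Temp + Albedo + 1  [with Temp=1, Albedo=-6]  = -6

-6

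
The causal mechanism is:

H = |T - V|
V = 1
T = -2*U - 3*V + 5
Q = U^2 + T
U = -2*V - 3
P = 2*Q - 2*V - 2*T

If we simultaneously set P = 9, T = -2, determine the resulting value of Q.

Under do(P = 9, T = -2), each intervened variable's structural equation is replaced by its fixed value.
U = -2*V - 3  [with V=1]  = -5
Q = U^2 + T  [with U=-5, T=-2]  = 23

23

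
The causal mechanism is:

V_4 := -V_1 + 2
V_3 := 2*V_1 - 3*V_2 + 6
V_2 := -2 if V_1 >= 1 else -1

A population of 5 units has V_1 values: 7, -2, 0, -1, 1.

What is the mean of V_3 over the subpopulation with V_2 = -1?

7

Observing V_2=-1 restricts to units where V_2's equation naturally yields -1: V_1 ∈ {-2, 0, -1}. In that subpopulation V_3 = 5, 9, 7, mean 7.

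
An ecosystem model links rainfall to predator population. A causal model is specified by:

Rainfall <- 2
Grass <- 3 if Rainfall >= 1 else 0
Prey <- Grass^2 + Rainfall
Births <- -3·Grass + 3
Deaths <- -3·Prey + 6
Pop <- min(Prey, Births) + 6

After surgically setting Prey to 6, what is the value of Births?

The intervention breaks the incoming arrows to Prey: Prey <- Grass^2 + Rainfall no longer applies, and Prey = 6.
Births is not downstream of the intervention, so its value is determined by the original equations.
Grass = 3 if Rainfall >= 1 else 0  [with Rainfall=2]  = 3
Births = -3·Grass + 3  [with Grass=3]  = -6

-6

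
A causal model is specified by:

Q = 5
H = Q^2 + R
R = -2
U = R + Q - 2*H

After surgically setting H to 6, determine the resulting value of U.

The intervention breaks the incoming arrows to H: H = Q^2 + R no longer applies, and H = 6.
U = R + Q - 2*H  [with R=-2, Q=5, H=6]  = -9

-9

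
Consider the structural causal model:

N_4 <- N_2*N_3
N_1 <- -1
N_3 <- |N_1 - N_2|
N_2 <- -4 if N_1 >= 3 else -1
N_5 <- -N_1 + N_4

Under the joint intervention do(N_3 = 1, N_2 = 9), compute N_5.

Setting N_3 = 1, N_2 = 9 by intervention discards those variables' equations.
N_4 = N_2*N_3  [with N_2=9, N_3=1]  = 9
N_5 = -N_1 + N_4  [with N_1=-1, N_4=9]  = 10

10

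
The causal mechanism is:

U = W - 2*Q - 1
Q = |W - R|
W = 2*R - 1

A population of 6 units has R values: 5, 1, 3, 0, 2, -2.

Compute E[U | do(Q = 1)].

The intervention sets Q=1 in all 6 units regardless of R. Recomputing U per unit gives 6, -2, 2, -4, 0, -8; average -1.

-1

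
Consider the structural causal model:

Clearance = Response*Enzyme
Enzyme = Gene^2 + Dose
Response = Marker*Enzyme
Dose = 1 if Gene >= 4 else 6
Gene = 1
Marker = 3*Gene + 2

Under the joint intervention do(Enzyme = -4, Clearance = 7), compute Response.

-20

The joint intervention fixes Enzyme = -4, Clearance = 7, removing each variable's own equation.
Marker = 3*Gene + 2  [with Gene=1]  = 5
Response = Marker*Enzyme  [with Marker=5, Enzyme=-4]  = -20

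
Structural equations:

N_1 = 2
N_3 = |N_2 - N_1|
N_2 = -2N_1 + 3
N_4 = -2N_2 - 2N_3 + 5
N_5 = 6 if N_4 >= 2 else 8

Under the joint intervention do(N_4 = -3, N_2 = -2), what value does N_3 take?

4

Setting N_4 = -3, N_2 = -2 by intervention discards those variables' equations.
N_3 = |N_2 - N_1|  [with N_2=-2, N_1=2]  = 4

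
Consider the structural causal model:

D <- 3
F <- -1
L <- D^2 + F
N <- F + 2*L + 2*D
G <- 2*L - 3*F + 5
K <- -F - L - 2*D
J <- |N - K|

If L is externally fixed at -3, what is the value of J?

The intervention breaks the incoming arrows to L: L <- D^2 + F no longer applies, and L = -3.
N = F + 2*L + 2*D  [with F=-1, L=-3, D=3]  = -1
K = -F - L - 2*D  [with F=-1, L=-3, D=3]  = -2
J = |N - K|  [with N=-1, K=-2]  = 1

1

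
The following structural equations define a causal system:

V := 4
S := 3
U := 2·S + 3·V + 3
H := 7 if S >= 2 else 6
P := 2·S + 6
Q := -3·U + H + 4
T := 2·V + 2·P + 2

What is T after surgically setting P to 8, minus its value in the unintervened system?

Under do(P=8), the mechanism P := 2·S + 6 is discarded; P is fixed at 8.
T = 2·V + 2·P + 2  [with V=4, P=8]  = 26
Without intervention: P = 2·S + 6  [with S=3]  = 12; T = 2·V + 2·P + 2  [with V=4, P=12]  = 34.
Change = 26 − 34 = -8.

-8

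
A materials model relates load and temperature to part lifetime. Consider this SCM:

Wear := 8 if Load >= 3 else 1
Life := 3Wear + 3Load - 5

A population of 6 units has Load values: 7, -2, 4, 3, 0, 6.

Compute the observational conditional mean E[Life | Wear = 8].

Conditioning on Wear=8 selects the 4 unit(s) with Load ∈ {7, 4, 3, 6}. Their Life values: 40, 31, 28, 37. Mean = 34.

34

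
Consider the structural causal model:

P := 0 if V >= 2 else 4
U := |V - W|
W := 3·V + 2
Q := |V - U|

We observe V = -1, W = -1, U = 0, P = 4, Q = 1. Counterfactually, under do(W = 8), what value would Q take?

do(W=8) replaces the equation W := 3·V + 2 with the constant W = 8.
U = |V - W|  [with V=-1, W=8]  = 9
Q = |V - U|  [with V=-1, U=9]  = 10

10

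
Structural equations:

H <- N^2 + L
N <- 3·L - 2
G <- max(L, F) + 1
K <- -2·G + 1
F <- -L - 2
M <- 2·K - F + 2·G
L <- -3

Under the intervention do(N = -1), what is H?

-2

Under do(N=-1), the mechanism N <- 3·L - 2 is discarded; N is fixed at -1.
H = N^2 + L  [with N=-1, L=-3]  = -2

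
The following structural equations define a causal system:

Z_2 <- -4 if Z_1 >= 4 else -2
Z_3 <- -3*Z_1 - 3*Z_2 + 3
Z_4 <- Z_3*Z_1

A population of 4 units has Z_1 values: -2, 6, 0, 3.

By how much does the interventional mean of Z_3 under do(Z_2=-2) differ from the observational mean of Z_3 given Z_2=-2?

Every unit gets Z_2=-2 under the intervention. Z_3 values become 15, -9, 9, 0; E[Z_3|do(Z_2=-2)] = 3.75.
E[Z_3|Z_2=-2] averages over only the 3 units with Z_2=-2 (Z_1 = -2, 0, 3): Z_3 = 15, 9, 0, mean 8.
Difference = 3.75 − 8 = -4.25.

-4.25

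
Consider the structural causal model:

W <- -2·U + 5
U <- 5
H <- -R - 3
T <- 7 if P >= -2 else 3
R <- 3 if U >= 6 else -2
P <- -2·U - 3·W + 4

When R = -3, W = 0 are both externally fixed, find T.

The joint intervention fixes R = -3, W = 0, removing each variable's own equation.
P = -2·U - 3·W + 4  [with U=5, W=0]  = -6
T = 7 if P >= -2 else 3  [with P=-6]  = 3

3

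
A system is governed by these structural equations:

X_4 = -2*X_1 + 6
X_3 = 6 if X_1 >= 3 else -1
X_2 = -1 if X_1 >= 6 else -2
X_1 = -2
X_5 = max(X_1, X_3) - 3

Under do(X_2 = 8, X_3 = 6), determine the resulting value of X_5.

Under do(X_2 = 8, X_3 = 6), each intervened variable's structural equation is replaced by its fixed value.
X_5 = max(X_1, X_3) - 3  [with X_1=-2, X_3=6]  = 3

3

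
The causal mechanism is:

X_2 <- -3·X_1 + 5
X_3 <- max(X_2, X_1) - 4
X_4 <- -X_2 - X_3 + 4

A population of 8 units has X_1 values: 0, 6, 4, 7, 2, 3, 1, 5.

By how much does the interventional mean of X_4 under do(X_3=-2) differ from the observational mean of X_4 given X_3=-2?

6

Under do(X_3=-2), X_3's equation is replaced by X_3=-2 for every unit. Per-unit X_4: 1, 19, 13, 22, 7, 10, 4, 16. Mean = 11.5.
E[X_4|X_3=-2] averages over only the 2 units with X_3=-2 (X_1 = 2, 1): X_4 = 7, 4, mean 5.5.
Difference = 11.5 − 5.5 = 6.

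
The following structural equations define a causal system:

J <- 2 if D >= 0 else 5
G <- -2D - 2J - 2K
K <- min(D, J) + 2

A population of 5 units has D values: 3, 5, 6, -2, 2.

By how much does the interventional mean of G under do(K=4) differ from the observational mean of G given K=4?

1.2

Under do(K=4), K's equation is replaced by K=4 for every unit. Per-unit G: -18, -22, -24, -14, -16. Mean = -18.8.
E[G|K=4] averages over only the 4 units with K=4 (D = 3, 5, 6, 2): G = -18, -22, -24, -16, mean -20.
Difference = -18.8 − (-20) = 1.2.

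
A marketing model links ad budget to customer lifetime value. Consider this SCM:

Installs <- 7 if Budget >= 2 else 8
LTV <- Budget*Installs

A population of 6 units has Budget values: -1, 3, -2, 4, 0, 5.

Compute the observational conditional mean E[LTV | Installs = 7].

28

Observing Installs=7 restricts to units where Installs's equation naturally yields 7: Budget ∈ {3, 4, 5}. In that subpopulation LTV = 21, 28, 35, mean 28.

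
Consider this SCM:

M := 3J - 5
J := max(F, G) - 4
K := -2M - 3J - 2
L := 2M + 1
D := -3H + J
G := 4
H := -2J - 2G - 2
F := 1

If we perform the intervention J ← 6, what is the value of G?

4

Under do(J=6), the mechanism J := max(F, G) - 4 is discarded; J is fixed at 6.
G is not downstream of the intervention, so its value is determined by the original equations.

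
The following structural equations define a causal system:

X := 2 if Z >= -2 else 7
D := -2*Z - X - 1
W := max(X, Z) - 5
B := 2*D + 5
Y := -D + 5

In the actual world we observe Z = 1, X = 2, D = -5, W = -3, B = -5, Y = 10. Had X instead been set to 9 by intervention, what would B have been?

-19

do(X=9) replaces the equation X := 2 if Z >= -2 else 7 with the constant X = 9.
D = -2*Z - X - 1  [with Z=1, X=9]  = -12
B = 2*D + 5  [with D=-12]  = -19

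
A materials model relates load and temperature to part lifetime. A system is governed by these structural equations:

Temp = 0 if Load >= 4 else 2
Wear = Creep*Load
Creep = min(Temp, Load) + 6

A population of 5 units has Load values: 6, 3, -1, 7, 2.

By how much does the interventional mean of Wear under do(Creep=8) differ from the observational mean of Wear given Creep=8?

Under do(Creep=8), Creep's equation is replaced by Creep=8 for every unit. Per-unit Wear: 48, 24, -8, 56, 16. Mean = 27.2.
E[Wear|Creep=8] averages over only the 2 units with Creep=8 (Load = 3, 2): Wear = 24, 16, mean 20.
Difference = 27.2 − 20 = 7.2.

7.2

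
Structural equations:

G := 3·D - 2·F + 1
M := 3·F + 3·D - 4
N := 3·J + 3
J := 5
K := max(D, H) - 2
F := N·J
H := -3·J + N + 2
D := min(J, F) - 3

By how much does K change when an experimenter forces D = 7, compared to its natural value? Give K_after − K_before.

2

do(D=7) replaces the equation D := min(J, F) - 3 with the constant D = 7.
N = 3·J + 3  [with J=5]  = 18
H = -3·J + N + 2  [with J=5, N=18]  = 5
K = max(D, H) - 2  [with D=7, H=5]  = 5
Without intervention: N = 3·J + 3  [with J=5]  = 18; F = N·J  [with N=18, J=5]  = 90; D = min(J, F) - 3  [with J=5, F=90]  = 2; H = -3·J + N + 2  [with J=5, N=18]  = 5; K = max(D, H) - 2  [with D=2, H=5]  = 3.
Change = 5 − 3 = 2.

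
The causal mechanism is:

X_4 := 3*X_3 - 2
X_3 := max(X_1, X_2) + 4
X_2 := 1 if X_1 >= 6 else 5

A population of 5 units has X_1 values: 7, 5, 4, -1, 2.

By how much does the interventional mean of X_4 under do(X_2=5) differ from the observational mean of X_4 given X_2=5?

Every unit gets X_2=5 under the intervention. X_4 values become 31, 25, 25, 25, 25; E[X_4|do(X_2=5)] = 26.2.
Conditioning on X_2=5 selects the 4 unit(s) with X_1 ∈ {5, 4, -1, 2}. Their X_4 values: 25, 25, 25, 25. Mean = 25.
Difference = 26.2 − 25 = 1.2.

1.2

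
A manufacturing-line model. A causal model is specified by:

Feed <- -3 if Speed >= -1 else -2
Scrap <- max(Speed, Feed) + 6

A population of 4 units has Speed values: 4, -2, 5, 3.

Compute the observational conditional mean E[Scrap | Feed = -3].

10

Conditioning on Feed=-3 selects the 3 unit(s) with Speed ∈ {4, 5, 3}. Their Scrap values: 10, 11, 9. Mean = 10.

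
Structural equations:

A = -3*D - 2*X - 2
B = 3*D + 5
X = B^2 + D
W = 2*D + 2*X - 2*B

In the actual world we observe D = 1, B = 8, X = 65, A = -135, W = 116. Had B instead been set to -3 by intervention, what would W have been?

28

do(B=-3) replaces the equation B = 3*D + 5 with the constant B = -3.
X = B^2 + D  [with B=-3, D=1]  = 10
W = 2*D + 2*X - 2*B  [with D=1, X=10, B=-3]  = 28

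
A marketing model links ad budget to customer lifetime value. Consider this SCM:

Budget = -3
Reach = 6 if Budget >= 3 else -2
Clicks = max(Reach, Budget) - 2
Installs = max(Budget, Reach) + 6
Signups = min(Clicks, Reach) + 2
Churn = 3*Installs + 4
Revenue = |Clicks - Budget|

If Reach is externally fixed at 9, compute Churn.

Under do(Reach=9), the mechanism Reach = 6 if Budget >= 3 else -2 is discarded; Reach is fixed at 9.
Installs = max(Budget, Reach) + 6  [with Budget=-3, Reach=9]  = 15
Churn = 3*Installs + 4  [with Installs=15]  = 49

49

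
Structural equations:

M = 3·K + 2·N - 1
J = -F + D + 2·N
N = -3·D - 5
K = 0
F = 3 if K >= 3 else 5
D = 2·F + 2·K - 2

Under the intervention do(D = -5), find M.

19

The intervention breaks the incoming arrows to D: D = 2·F + 2·K - 2 no longer applies, and D = -5.
N = -3·D - 5  [with D=-5]  = 10
M = 3·K + 2·N - 1  [with K=0, N=10]  = 19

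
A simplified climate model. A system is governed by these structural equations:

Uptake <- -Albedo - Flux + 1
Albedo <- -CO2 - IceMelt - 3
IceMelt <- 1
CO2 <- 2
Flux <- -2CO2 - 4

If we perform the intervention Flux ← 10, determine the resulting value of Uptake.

Intervening sets Flux = 10 and removes its equation (Flux <- -2CO2 - 4).
Albedo = -CO2 - IceMelt - 3  [with CO2=2, IceMelt=1]  = -6
Uptake = -Albedo - Flux + 1  [with Albedo=-6, Flux=10]  = -3

-3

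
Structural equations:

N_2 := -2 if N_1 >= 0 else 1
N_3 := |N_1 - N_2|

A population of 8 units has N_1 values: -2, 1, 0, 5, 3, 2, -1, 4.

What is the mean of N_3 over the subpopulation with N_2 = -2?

E[N_3|N_2=-2] averages over only the 6 units with N_2=-2 (N_1 = 1, 0, 5, 3, 2, 4): N_3 = 3, 2, 7, 5, 4, 6, mean 4.5.

4.5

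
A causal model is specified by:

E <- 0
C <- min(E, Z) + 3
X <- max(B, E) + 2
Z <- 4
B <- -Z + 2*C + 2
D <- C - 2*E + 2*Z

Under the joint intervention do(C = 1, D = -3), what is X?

2

The joint intervention fixes C = 1, D = -3, removing each variable's own equation.
B = -Z + 2*C + 2  [with Z=4, C=1]  = 0
X = max(B, E) + 2  [with B=0, E=0]  = 2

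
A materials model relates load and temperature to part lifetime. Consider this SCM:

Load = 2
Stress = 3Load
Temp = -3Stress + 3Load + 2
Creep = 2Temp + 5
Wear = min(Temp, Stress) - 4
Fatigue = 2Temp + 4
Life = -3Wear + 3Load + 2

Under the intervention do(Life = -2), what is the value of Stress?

6

Under do(Life=-2), the mechanism Life = -3Wear + 3Load + 2 is discarded; Life is fixed at -2.
Stress is not downstream of the intervention, so its value is determined by the original equations.
Stress = 3Load  [with Load=2]  = 6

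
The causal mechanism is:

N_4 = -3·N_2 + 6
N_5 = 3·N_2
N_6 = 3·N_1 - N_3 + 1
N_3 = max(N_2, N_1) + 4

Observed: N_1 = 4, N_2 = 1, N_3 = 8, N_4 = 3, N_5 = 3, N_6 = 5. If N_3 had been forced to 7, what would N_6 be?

The intervention breaks the incoming arrows to N_3: N_3 = max(N_2, N_1) + 4 no longer applies, and N_3 = 7.
N_6 = 3·N_1 - N_3 + 1  [with N_1=4, N_3=7]  = 6

6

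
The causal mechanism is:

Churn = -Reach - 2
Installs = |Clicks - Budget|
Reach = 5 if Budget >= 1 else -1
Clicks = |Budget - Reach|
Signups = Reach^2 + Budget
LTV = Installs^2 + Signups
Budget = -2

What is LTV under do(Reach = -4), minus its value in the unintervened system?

Under do(Reach=-4), the mechanism Reach = 5 if Budget >= 1 else -1 is discarded; Reach is fixed at -4.
Clicks = |Budget - Reach|  [with Budget=-2, Reach=-4]  = 2
Installs = |Clicks - Budget|  [with Clicks=2, Budget=-2]  = 4
Signups = Reach^2 + Budget  [with Reach=-4, Budget=-2]  = 14
LTV = Installs^2 + Signups  [with Installs=4, Signups=14]  = 30
Without intervention: Reach = 5 if Budget >= 1 else -1  [with Budget=-2]  = -1; Clicks = |Budget - Reach|  [with Budget=-2, Reach=-1]  = 1; Installs = |Clicks - Budget|  [with Clicks=1, Budget=-2]  = 3; Signups = Reach^2 + Budget  [with Reach=-1, Budget=-2]  = -1; LTV = Installs^2 + Signups  [with Installs=3, Signups=-1]  = 8.
Change = 30 − 8 = 22.

22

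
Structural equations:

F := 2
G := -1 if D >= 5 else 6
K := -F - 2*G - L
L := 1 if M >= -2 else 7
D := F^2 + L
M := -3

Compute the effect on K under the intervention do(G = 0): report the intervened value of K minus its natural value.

The intervention breaks the incoming arrows to G: G := -1 if D >= 5 else 6 no longer applies, and G = 0.
L = 1 if M >= -2 else 7  [with M=-3]  = 7
K = -F - 2*G - L  [with F=2, G=0, L=7]  = -9
Without intervention: L = 1 if M >= -2 else 7  [with M=-3]  = 7; D = F^2 + L  [with F=2, L=7]  = 11; G = -1 if D >= 5 else 6  [with D=11]  = -1; K = -F - 2*G - L  [with F=2, G=-1, L=7]  = -7.
Change = -9 − (-7) = -2.

-2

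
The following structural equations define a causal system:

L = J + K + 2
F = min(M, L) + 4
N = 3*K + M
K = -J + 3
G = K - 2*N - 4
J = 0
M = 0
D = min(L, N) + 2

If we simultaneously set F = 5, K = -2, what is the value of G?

6

The joint intervention fixes F = 5, K = -2, removing each variable's own equation.
N = 3*K + M  [with K=-2, M=0]  = -6
G = K - 2*N - 4  [with K=-2, N=-6]  = 6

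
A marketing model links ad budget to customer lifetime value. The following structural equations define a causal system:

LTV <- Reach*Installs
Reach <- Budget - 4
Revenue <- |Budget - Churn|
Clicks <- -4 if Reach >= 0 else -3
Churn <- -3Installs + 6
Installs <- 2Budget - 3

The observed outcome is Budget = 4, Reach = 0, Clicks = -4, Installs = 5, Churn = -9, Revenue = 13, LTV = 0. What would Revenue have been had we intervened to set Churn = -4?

8

The intervention breaks the incoming arrows to Churn: Churn <- -3Installs + 6 no longer applies, and Churn = -4.
Revenue = |Budget - Churn|  [with Budget=4, Churn=-4]  = 8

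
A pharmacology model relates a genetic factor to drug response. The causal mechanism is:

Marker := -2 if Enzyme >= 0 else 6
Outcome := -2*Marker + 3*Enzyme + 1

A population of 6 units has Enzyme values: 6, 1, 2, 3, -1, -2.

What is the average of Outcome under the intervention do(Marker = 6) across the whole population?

-6.5

Under do(Marker=6), Marker's equation is replaced by Marker=6 for every unit. Per-unit Outcome: 7, -8, -5, -2, -14, -17. Mean = -6.5.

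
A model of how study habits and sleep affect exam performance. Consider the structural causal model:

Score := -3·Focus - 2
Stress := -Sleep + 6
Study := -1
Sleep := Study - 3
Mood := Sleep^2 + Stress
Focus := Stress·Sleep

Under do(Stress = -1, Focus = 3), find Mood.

Setting Stress = -1, Focus = 3 by intervention discards those variables' equations.
Sleep = Study - 3  [with Study=-1]  = -4
Mood = Sleep^2 + Stress  [with Sleep=-4, Stress=-1]  = 15

15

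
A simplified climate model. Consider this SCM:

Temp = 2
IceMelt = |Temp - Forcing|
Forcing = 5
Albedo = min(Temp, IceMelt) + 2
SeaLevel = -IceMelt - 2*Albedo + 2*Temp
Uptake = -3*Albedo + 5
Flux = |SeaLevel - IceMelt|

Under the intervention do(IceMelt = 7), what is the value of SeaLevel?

do(IceMelt=7) replaces the equation IceMelt = |Temp - Forcing| with the constant IceMelt = 7.
Albedo = min(Temp, IceMelt) + 2  [with Temp=2, IceMelt=7]  = 4
SeaLevel = -IceMelt - 2*Albedo + 2*Temp  [with IceMelt=7, Albedo=4, Temp=2]  = -11

-11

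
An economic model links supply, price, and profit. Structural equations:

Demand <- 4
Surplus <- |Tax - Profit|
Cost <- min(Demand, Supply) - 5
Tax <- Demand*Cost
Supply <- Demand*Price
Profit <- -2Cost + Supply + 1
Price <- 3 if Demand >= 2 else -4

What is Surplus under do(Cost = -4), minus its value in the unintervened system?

18

The intervention breaks the incoming arrows to Cost: Cost <- min(Demand, Supply) - 5 no longer applies, and Cost = -4.
Price = 3 if Demand >= 2 else -4  [with Demand=4]  = 3
Supply = Demand*Price  [with Demand=4, Price=3]  = 12
Tax = Demand*Cost  [with Demand=4, Cost=-4]  = -16
Profit = -2Cost + Supply + 1  [with Cost=-4, Supply=12]  = 21
Surplus = |Tax - Profit|  [with Tax=-16, Profit=21]  = 37
Without intervention: Price = 3 if Demand >= 2 else -4  [with Demand=4]  = 3; Supply = Demand*Price  [with Demand=4, Price=3]  = 12; Cost = min(Demand, Supply) - 5  [with Demand=4, Supply=12]  = -1; Tax = Demand*Cost  [with Demand=4, Cost=-1]  = -4; Profit = -2Cost + Supply + 1  [with Cost=-1, Supply=12]  = 15; Surplus = |Tax - Profit|  [with Tax=-4, Profit=15]  = 19.
Change = 37 − 19 = 18.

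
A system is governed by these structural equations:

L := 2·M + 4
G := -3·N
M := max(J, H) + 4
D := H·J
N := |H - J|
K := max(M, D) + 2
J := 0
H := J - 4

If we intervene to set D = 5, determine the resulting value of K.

Intervening sets D = 5 and removes its equation (D := H·J).
H = J - 4  [with J=0]  = -4
M = max(J, H) + 4  [with J=0, H=-4]  = 4
K = max(M, D) + 2  [with M=4, D=5]  = 7

7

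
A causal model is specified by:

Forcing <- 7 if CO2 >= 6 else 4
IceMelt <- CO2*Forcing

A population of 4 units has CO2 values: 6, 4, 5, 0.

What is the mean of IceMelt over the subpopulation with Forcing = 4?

Conditioning on Forcing=4 selects the 3 unit(s) with CO2 ∈ {4, 5, 0}. Their IceMelt values: 16, 20, 0. Mean = 12.

12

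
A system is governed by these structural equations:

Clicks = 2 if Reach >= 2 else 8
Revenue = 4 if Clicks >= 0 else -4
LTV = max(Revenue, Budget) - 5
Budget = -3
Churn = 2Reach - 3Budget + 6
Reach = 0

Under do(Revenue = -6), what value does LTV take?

The intervention breaks the incoming arrows to Revenue: Revenue = 4 if Clicks >= 0 else -4 no longer applies, and Revenue = -6.
LTV = max(Revenue, Budget) - 5  [with Revenue=-6, Budget=-3]  = -8

-8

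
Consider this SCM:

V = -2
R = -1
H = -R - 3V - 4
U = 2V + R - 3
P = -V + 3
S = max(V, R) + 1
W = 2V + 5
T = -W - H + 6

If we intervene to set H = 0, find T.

The intervention breaks the incoming arrows to H: H = -R - 3V - 4 no longer applies, and H = 0.
W = 2V + 5  [with V=-2]  = 1
T = -W - H + 6  [with W=1, H=0]  = 5

5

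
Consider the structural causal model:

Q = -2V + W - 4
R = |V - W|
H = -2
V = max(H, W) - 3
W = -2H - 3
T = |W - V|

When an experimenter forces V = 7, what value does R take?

do(V=7) replaces the equation V = max(H, W) - 3 with the constant V = 7.
W = -2H - 3  [with H=-2]  = 1
R = |V - W|  [with V=7, W=1]  = 6

6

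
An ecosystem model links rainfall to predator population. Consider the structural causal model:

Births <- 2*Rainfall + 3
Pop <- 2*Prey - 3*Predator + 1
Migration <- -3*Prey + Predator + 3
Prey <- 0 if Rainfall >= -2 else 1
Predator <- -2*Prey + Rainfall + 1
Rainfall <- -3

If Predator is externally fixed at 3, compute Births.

The intervention breaks the incoming arrows to Predator: Predator <- -2*Prey + Rainfall + 1 no longer applies, and Predator = 3.
Births is not downstream of the intervention, so its value is determined by the original equations.
Births = 2*Rainfall + 3  [with Rainfall=-3]  = -3

-3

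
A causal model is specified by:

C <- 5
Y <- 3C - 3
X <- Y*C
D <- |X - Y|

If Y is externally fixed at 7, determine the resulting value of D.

Under do(Y=7), the mechanism Y <- 3C - 3 is discarded; Y is fixed at 7.
X = Y*C  [with Y=7, C=5]  = 35
D = |X - Y|  [with X=35, Y=7]  = 28

28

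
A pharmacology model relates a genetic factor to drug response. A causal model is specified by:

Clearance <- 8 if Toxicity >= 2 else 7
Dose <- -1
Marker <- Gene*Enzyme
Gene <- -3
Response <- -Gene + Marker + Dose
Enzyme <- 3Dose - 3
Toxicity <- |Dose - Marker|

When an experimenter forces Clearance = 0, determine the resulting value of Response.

20

The intervention breaks the incoming arrows to Clearance: Clearance <- 8 if Toxicity >= 2 else 7 no longer applies, and Clearance = 0.
Response is not downstream of the intervention, so its value is determined by the original equations.
Enzyme = 3Dose - 3  [with Dose=-1]  = -6
Marker = Gene*Enzyme  [with Gene=-3, Enzyme=-6]  = 18
Response = -Gene + Marker + Dose  [with Gene=-3, Marker=18, Dose=-1]  = 20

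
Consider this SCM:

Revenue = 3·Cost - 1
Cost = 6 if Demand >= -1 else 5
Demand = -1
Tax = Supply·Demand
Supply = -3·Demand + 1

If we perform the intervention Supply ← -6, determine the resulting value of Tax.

6

do(Supply=-6) replaces the equation Supply = -3·Demand + 1 with the constant Supply = -6.
Tax = Supply·Demand  [with Supply=-6, Demand=-1]  = 6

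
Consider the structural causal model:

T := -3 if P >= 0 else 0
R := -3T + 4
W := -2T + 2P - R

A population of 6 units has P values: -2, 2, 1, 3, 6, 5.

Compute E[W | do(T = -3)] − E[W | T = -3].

-1.8

Every unit gets T=-3 under the intervention. W values become -11, -3, -5, -1, 5, 3; E[W|do(T=-3)] = -2.
E[W|T=-3] averages over only the 5 units with T=-3 (P = 2, 1, 3, 6, 5): W = -3, -5, -1, 5, 3, mean -0.2.
Difference = -2 − (-0.2) = -1.8.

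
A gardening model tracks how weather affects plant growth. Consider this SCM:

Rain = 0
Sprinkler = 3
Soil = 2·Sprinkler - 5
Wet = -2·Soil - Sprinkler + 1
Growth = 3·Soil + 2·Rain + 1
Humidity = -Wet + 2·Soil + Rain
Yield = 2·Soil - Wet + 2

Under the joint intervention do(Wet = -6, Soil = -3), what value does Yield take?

The joint intervention fixes Wet = -6, Soil = -3, removing each variable's own equation.
Yield = 2·Soil - Wet + 2  [with Soil=-3, Wet=-6]  = 2

2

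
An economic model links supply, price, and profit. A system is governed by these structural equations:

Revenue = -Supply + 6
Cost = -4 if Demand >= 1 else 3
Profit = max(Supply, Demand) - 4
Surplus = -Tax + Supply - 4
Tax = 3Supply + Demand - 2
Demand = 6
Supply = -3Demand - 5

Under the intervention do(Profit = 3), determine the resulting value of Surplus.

38

Intervening sets Profit = 3 and removes its equation (Profit = max(Supply, Demand) - 4).
No directed path runs from Profit to Surplus, so Surplus keeps its natural value.
Supply = -3Demand - 5  [with Demand=6]  = -23
Tax = 3Supply + Demand - 2  [with Supply=-23, Demand=6]  = -65
Surplus = -Tax + Supply - 4  [with Tax=-65, Supply=-23]  = 38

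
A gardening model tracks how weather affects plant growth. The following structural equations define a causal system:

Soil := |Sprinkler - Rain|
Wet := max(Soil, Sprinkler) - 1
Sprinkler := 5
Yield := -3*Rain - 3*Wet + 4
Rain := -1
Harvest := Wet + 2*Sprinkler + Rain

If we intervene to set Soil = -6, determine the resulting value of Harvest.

13

The intervention breaks the incoming arrows to Soil: Soil := |Sprinkler - Rain| no longer applies, and Soil = -6.
Wet = max(Soil, Sprinkler) - 1  [with Soil=-6, Sprinkler=5]  = 4
Harvest = Wet + 2*Sprinkler + Rain  [with Wet=4, Sprinkler=5, Rain=-1]  = 13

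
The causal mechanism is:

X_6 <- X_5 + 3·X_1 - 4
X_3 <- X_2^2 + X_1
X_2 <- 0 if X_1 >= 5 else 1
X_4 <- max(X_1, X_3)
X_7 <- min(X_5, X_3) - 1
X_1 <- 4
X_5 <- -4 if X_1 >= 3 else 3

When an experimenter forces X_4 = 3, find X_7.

The intervention breaks the incoming arrows to X_4: X_4 <- max(X_1, X_3) no longer applies, and X_4 = 3.
No directed path runs from X_4 to X_7, so X_7 keeps its natural value.
X_2 = 0 if X_1 >= 5 else 1  [with X_1=4]  = 1
X_3 = X_2^2 + X_1  [with X_2=1, X_1=4]  = 5
X_5 = -4 if X_1 >= 3 else 3  [with X_1=4]  = -4
X_7 = min(X_5, X_3) - 1  [with X_5=-4, X_3=5]  = -5

-5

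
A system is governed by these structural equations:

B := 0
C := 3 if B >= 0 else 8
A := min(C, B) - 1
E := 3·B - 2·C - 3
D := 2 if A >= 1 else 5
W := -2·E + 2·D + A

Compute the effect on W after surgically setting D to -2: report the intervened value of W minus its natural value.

The intervention breaks the incoming arrows to D: D := 2 if A >= 1 else 5 no longer applies, and D = -2.
C = 3 if B >= 0 else 8  [with B=0]  = 3
A = min(C, B) - 1  [with C=3, B=0]  = -1
E = 3·B - 2·C - 3  [with B=0, C=3]  = -9
W = -2·E + 2·D + A  [with E=-9, D=-2, A=-1]  = 13
Without intervention: C = 3 if B >= 0 else 8  [with B=0]  = 3; A = min(C, B) - 1  [with C=3, B=0]  = -1; E = 3·B - 2·C - 3  [with B=0, C=3]  = -9; D = 2 if A >= 1 else 5  [with A=-1]  = 5; W = -2·E + 2·D + A  [with E=-9, D=5, A=-1]  = 27.
Change = 13 − 27 = -14.

-14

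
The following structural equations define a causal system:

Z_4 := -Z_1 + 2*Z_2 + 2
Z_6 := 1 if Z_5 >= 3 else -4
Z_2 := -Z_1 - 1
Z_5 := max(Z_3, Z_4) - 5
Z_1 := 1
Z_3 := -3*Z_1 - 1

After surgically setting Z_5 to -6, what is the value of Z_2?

Under do(Z_5=-6), the mechanism Z_5 := max(Z_3, Z_4) - 5 is discarded; Z_5 is fixed at -6.
No directed path runs from Z_5 to Z_2, so Z_2 keeps its natural value.
Z_2 = -Z_1 - 1  [with Z_1=1]  = -2

-2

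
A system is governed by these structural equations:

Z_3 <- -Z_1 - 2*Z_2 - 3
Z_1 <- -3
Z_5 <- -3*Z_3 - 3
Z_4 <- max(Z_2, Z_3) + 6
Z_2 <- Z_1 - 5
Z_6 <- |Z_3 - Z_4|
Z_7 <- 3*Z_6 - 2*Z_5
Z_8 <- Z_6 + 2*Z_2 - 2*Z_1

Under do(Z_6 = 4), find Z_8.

-6

Intervening sets Z_6 = 4 and removes its equation (Z_6 <- |Z_3 - Z_4|).
Z_2 = Z_1 - 5  [with Z_1=-3]  = -8
Z_8 = Z_6 + 2*Z_2 - 2*Z_1  [with Z_6=4, Z_2=-8, Z_1=-3]  = -6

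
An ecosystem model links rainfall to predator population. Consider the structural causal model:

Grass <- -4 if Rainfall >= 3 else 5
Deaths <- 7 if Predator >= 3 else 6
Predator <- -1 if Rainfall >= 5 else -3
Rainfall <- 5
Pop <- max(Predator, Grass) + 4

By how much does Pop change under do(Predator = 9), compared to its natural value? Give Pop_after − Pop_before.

10

do(Predator=9) replaces the equation Predator <- -1 if Rainfall >= 5 else -3 with the constant Predator = 9.
Grass = -4 if Rainfall >= 3 else 5  [with Rainfall=5]  = -4
Pop = max(Predator, Grass) + 4  [with Predator=9, Grass=-4]  = 13
Without intervention: Grass = -4 if Rainfall >= 3 else 5  [with Rainfall=5]  = -4; Predator = -1 if Rainfall >= 5 else -3  [with Rainfall=5]  = -1; Pop = max(Predator, Grass) + 4  [with Predator=-1, Grass=-4]  = 3.
Change = 13 − 3 = 10.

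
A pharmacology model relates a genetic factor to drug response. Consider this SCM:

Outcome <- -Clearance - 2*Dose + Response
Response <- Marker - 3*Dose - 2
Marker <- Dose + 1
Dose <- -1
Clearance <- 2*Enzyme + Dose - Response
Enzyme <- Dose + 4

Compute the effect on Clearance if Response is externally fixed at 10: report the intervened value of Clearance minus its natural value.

Intervening sets Response = 10 and removes its equation (Response <- Marker - 3*Dose - 2).
Enzyme = Dose + 4  [with Dose=-1]  = 3
Clearance = 2*Enzyme + Dose - Response  [with Enzyme=3, Dose=-1, Response=10]  = -5
Without intervention: Enzyme = Dose + 4  [with Dose=-1]  = 3; Marker = Dose + 1  [with Dose=-1]  = 0; Response = Marker - 3*Dose - 2  [with Marker=0, Dose=-1]  = 1; Clearance = 2*Enzyme + Dose - Response  [with Enzyme=3, Dose=-1, Response=1]  = 4.
Change = -5 − 4 = -9.

-9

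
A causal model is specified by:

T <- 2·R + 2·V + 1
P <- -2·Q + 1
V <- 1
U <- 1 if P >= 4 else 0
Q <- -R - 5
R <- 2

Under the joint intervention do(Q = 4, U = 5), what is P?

-7

The joint intervention fixes Q = 4, U = 5, removing each variable's own equation.
P = -2·Q + 1  [with Q=4]  = -7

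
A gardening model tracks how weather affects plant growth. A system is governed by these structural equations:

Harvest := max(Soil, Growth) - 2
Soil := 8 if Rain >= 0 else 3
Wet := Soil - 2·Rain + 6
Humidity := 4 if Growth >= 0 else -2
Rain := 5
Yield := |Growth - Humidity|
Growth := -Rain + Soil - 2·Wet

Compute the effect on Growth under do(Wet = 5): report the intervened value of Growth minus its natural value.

-2

The intervention breaks the incoming arrows to Wet: Wet := Soil - 2·Rain + 6 no longer applies, and Wet = 5.
Soil = 8 if Rain >= 0 else 3  [with Rain=5]  = 8
Growth = -Rain + Soil - 2·Wet  [with Rain=5, Soil=8, Wet=5]  = -7
Without intervention: Soil = 8 if Rain >= 0 else 3  [with Rain=5]  = 8; Wet = Soil - 2·Rain + 6  [with Soil=8, Rain=5]  = 4; Growth = -Rain + Soil - 2·Wet  [with Rain=5, Soil=8, Wet=4]  = -5.
Change = -7 − (-5) = -2.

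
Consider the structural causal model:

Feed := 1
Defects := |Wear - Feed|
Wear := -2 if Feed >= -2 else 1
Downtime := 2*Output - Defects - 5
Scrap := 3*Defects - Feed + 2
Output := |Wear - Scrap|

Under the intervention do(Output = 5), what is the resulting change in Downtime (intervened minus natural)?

-14

The intervention breaks the incoming arrows to Output: Output := |Wear - Scrap| no longer applies, and Output = 5.
Wear = -2 if Feed >= -2 else 1  [with Feed=1]  = -2
Defects = |Wear - Feed|  [with Wear=-2, Feed=1]  = 3
Downtime = 2*Output - Defects - 5  [with Output=5, Defects=3]  = 2
Without intervention: Wear = -2 if Feed >= -2 else 1  [with Feed=1]  = -2; Defects = |Wear - Feed|  [with Wear=-2, Feed=1]  = 3; Scrap = 3*Defects - Feed + 2  [with Defects=3, Feed=1]  = 10; Output = |Wear - Scrap|  [with Wear=-2, Scrap=10]  = 12; Downtime = 2*Output - Defects - 5  [with Output=12, Defects=3]  = 16.
Change = 2 − 16 = -14.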